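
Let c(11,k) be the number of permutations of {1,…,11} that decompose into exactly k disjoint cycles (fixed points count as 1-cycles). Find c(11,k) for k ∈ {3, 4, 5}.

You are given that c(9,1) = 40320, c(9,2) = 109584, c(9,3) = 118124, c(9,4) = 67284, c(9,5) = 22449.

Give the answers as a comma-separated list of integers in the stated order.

r10: T_10,2=9×109584+40320=1026576; T_10,3=9×118124+109584=1172700; T_10,4=9×67284+118124=723680; T_10,5=9×22449+67284=269325
r11: T_11,3=10×1172700+1026576=12753576; T_11,4=10×723680+1172700=8409500; T_11,5=10×269325+723680=3416930
Read c(11,3) = 12753576, c(11,4) = 8409500, c(11,5) = 3416930.

12753576, 8409500, 3416930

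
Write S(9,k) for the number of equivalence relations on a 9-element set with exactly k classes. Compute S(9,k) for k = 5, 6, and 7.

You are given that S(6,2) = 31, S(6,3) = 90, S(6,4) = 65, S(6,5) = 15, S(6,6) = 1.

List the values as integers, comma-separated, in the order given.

6951, 2646, 462

i=7: T(7,3)=31+3·90=301 | T(7,4)=90+4·65=350 | T(7,5)=65+5·15=140 | T(7,6)=15+6·1=21 | T(7,7)=1+7·0=1
i=8: T(8,4)=301+4·350=1701 | T(8,5)=350+5·140=1050 | T(8,6)=140+6·21=266 | T(8,7)=21+7·1=28
i=9: T(9,5)=1701+5·1050=6951 | T(9,6)=1050+6·266=2646 | T(9,7)=266+7·28=462
Read S(9,5) = 6951, S(9,6) = 2646, S(9,7) = 462.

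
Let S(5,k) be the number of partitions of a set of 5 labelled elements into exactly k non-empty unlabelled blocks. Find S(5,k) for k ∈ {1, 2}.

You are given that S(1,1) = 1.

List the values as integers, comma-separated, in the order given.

1, 15

@2  (2,1):1·1+0→1, (2,2):0·2+1→1
@3  (3,1):1·1+0→1, (3,2):1·2+1→3
@4  (4,1):1·1+0→1, (4,2):3·2+1→7
@5  (5,1):1·1+0→1, (5,2):7·2+1→15
Read S(5,1) = 1, S(5,2) = 15.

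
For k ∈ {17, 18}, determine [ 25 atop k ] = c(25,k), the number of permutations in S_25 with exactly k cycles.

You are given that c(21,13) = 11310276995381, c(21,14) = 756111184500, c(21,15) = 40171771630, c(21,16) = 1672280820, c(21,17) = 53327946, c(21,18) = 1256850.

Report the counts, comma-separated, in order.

290886679867135, 12191224980000

[22] T[22,14]:21*756111184500+11310276995381=27188611869881 · T[22,15]:21*40171771630+756111184500=1599718388730 · T[22,16]:21*1672280820+40171771630=75289668850 · T[22,17]:21*53327946+1672280820=2792167686 · T[22,18]:21*1256850+53327946=79721796
[23] T[23,15]:22*1599718388730+27188611869881=62382416421941 · T[23,16]:22*75289668850+1599718388730=3256091103430 · T[23,17]:22*2792167686+75289668850=136717357942 · T[23,18]:22*79721796+2792167686=4546047198
[24] T[24,16]:23*3256091103430+62382416421941=137272511800831 · T[24,17]:23*136717357942+3256091103430=6400590336096 · T[24,18]:23*4546047198+136717357942=241276443496
[25] T[25,17]:24*6400590336096+137272511800831=290886679867135 · T[25,18]:24*241276443496+6400590336096=12191224980000
Read c(25,17) = 290886679867135, c(25,18) = 12191224980000.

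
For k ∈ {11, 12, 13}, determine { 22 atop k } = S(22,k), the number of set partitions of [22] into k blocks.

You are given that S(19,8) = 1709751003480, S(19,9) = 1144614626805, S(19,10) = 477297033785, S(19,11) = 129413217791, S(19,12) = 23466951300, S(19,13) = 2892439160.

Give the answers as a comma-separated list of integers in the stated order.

[20] T[20,9]:9*1144614626805+1709751003480=12011282644725 · T[20,10]:10*477297033785+1144614626805=5917584964655 · T[20,11]:11*129413217791+477297033785=1900842429486 · T[20,12]:12*23466951300+129413217791=411016633391 · T[20,13]:13*2892439160+23466951300=61068660380
[21] T[21,10]:10*5917584964655+12011282644725=71187132291275 · T[21,11]:11*1900842429486+5917584964655=26826851689001 · T[21,12]:12*411016633391+1900842429486=6833042030178 · T[21,13]:13*61068660380+411016633391=1204909218331
[22] T[22,11]:11*26826851689001+71187132291275=366282500870286 · T[22,12]:12*6833042030178+26826851689001=108823356051137 · T[22,13]:13*1204909218331+6833042030178=22496861868481
Read S(22,11) = 366282500870286, S(22,12) = 108823356051137, S(22,13) = 22496861868481.

366282500870286, 108823356051137, 22496861868481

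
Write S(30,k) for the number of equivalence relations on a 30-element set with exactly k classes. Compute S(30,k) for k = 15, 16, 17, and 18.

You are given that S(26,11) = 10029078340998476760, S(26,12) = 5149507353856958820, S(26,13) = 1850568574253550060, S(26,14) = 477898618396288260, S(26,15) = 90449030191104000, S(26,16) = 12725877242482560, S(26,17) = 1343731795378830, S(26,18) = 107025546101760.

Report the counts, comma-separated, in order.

row 27: T[27][12]=12·5149507353856958820+10029078340998476760=71823166587281982600  T[27][13]=13·1850568574253550060+5149507353856958820=29206898819153109600  T[27][14]=14·477898618396288260+1850568574253550060=8541149231801585700  T[27][15]=15·90449030191104000+477898618396288260=1834634071262848260  T[27][16]=16·12725877242482560+90449030191104000=294063066070824960  T[27][17]=17·1343731795378830+12725877242482560=35569317763922670  T[27][18]=18·107025546101760+1343731795378830=3270191625210510
row 28: T[28][13]=13·29206898819153109600+71823166587281982600=451512851236272407400  T[28][14]=14·8541149231801585700+29206898819153109600=148782988064375309400  T[28][15]=15·1834634071262848260+8541149231801585700=36060660300744309600  T[28][16]=16·294063066070824960+1834634071262848260=6539643128396047620  T[28][17]=17·35569317763922670+294063066070824960=898741468057510350  T[28][18]=18·3270191625210510+35569317763922670=94432767017711850
row 29: T[29][14]=14·148782988064375309400+451512851236272407400=2534474684137526739000  T[29][15]=15·36060660300744309600+148782988064375309400=689692892575539953400  T[29][16]=16·6539643128396047620+36060660300744309600=140694950355081071520  T[29][17]=17·898741468057510350+6539643128396047620=21818248085373723570  T[29][18]=18·94432767017711850+898741468057510350=2598531274376323650
row 30: T[30][15]=15·689692892575539953400+2534474684137526739000=12879868072770626040000  T[30][16]=16·140694950355081071520+689692892575539953400=2940812098256837097720  T[30][17]=17·21818248085373723570+140694950355081071520=511605167806434372210  T[30][18]=18·2598531274376323650+21818248085373723570=68591811024147549270
Read S(30,15) = 12879868072770626040000, S(30,16) = 2940812098256837097720, S(30,17) = 511605167806434372210, S(30,18) = 68591811024147549270.

12879868072770626040000, 2940812098256837097720, 511605167806434372210, 68591811024147549270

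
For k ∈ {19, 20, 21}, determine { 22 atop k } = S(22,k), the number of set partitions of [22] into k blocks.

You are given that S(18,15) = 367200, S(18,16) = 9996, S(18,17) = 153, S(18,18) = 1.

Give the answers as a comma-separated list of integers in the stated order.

i=19: T(19,16)=367200+16·9996=527136 | T(19,17)=9996+17·153=12597 | T(19,18)=153+18·1=171 | T(19,19)=1+19·0=1
i=20: T(20,17)=527136+17·12597=741285 | T(20,18)=12597+18·171=15675 | T(20,19)=171+19·1=190 | T(20,20)=1+20·0=1
i=21: T(21,18)=741285+18·15675=1023435 | T(21,19)=15675+19·190=19285 | T(21,20)=190+20·1=210 | T(21,21)=1+21·0=1
i=22: T(22,19)=1023435+19·19285=1389850 | T(22,20)=19285+20·210=23485 | T(22,21)=210+21·1=231
Read S(22,19) = 1389850, S(22,20) = 23485, S(22,21) = 231.

1389850, 23485, 231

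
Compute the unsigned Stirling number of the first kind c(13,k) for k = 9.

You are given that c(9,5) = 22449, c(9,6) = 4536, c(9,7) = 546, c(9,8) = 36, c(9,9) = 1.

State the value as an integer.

[10] T[10,6]:9*4536+22449=63273 · T[10,7]:9*546+4536=9450 · T[10,8]:9*36+546=870 · T[10,9]:9*1+36=45
[11] T[11,7]:10*9450+63273=157773 · T[11,8]:10*870+9450=18150 · T[11,9]:10*45+870=1320
[12] T[12,8]:11*18150+157773=357423 · T[12,9]:11*1320+18150=32670
[13] T[13,9]:12*32670+357423=749463
Read c(13,9) = 749463.

749463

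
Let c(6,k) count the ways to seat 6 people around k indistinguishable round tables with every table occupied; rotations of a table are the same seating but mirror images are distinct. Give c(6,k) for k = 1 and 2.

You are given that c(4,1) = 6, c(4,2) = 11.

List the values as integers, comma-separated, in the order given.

120, 274

[5] T[5,1]:4*6+0=24 · T[5,2]:4*11+6=50
[6] T[6,1]:5*24+0=120 · T[6,2]:5*50+24=274
Read c(6,1) = 120, c(6,2) = 274.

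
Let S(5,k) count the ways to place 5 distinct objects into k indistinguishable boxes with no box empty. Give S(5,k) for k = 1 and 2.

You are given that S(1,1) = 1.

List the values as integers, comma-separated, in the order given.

1, 15

[2] T[2,1]:1*1+0=1 · T[2,2]:2*0+1=1
[3] T[3,1]:1*1+0=1 · T[3,2]:2*1+1=3
[4] T[4,1]:1*1+0=1 · T[4,2]:2*3+1=7
[5] T[5,1]:1*1+0=1 · T[5,2]:2*7+1=15
Read S(5,1) = 1, S(5,2) = 15.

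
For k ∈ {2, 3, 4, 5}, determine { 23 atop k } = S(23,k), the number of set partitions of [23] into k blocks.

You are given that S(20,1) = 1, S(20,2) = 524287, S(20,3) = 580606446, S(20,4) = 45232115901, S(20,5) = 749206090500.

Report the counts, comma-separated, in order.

[21] T[21,1]:1*1+0=1 · T[21,2]:2*524287+1=1048575 · T[21,3]:3*580606446+524287=1742343625 · T[21,4]:4*45232115901+580606446=181509070050 · T[21,5]:5*749206090500+45232115901=3791262568401
[22] T[22,1]:1*1+0=1 · T[22,2]:2*1048575+1=2097151 · T[22,3]:3*1742343625+1048575=5228079450 · T[22,4]:4*181509070050+1742343625=727778623825 · T[22,5]:5*3791262568401+181509070050=19137821912055
[23] T[23,2]:2*2097151+1=4194303 · T[23,3]:3*5228079450+2097151=15686335501 · T[23,4]:4*727778623825+5228079450=2916342574750 · T[23,5]:5*19137821912055+727778623825=96416888184100
Read S(23,2) = 4194303, S(23,3) = 15686335501, S(23,4) = 2916342574750, S(23,5) = 96416888184100.

4194303, 15686335501, 2916342574750, 96416888184100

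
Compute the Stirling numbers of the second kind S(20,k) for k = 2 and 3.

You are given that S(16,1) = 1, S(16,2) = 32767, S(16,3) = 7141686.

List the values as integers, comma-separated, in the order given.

524287, 580606446

r17: T_17,1=1×1+0=1; T_17,2=2×32767+1=65535; T_17,3=3×7141686+32767=21457825
r18: T_18,1=1×1+0=1; T_18,2=2×65535+1=131071; T_18,3=3×21457825+65535=64439010
r19: T_19,1=1×1+0=1; T_19,2=2×131071+1=262143; T_19,3=3×64439010+131071=193448101
r20: T_20,2=2×262143+1=524287; T_20,3=3×193448101+262143=580606446
Read S(20,2) = 524287, S(20,3) = 580606446.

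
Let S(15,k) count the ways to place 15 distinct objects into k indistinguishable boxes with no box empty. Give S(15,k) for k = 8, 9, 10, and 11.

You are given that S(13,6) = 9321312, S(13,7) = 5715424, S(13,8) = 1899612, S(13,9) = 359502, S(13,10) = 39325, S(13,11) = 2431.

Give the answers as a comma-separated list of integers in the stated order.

216627840, 67128490, 12662650, 1479478

r14: T_14,7=7×5715424+9321312=49329280; T_14,8=8×1899612+5715424=20912320; T_14,9=9×359502+1899612=5135130; T_14,10=10×39325+359502=752752; T_14,11=11×2431+39325=66066
r15: T_15,8=8×20912320+49329280=216627840; T_15,9=9×5135130+20912320=67128490; T_15,10=10×752752+5135130=12662650; T_15,11=11×66066+752752=1479478
Read S(15,8) = 216627840, S(15,9) = 67128490, S(15,10) = 12662650, S(15,11) = 1479478.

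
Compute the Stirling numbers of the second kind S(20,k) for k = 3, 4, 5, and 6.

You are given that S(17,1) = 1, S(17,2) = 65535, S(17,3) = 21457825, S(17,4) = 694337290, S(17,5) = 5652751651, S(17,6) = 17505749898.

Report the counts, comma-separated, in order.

@18  (18,1):1·1+0→1, (18,2):65535·2+1→131071, (18,3):21457825·3+65535→64439010, (18,4):694337290·4+21457825→2798806985, (18,5):5652751651·5+694337290→28958095545, (18,6):17505749898·6+5652751651→110687251039
@19  (19,2):131071·2+1→262143, (19,3):64439010·3+131071→193448101, (19,4):2798806985·4+64439010→11259666950, (19,5):28958095545·5+2798806985→147589284710, (19,6):110687251039·6+28958095545→693081601779
@20  (20,3):193448101·3+262143→580606446, (20,4):11259666950·4+193448101→45232115901, (20,5):147589284710·5+11259666950→749206090500, (20,6):693081601779·6+147589284710→4306078895384
Read S(20,3) = 580606446, S(20,4) = 45232115901, S(20,5) = 749206090500, S(20,6) = 4306078895384.

580606446, 45232115901, 749206090500, 4306078895384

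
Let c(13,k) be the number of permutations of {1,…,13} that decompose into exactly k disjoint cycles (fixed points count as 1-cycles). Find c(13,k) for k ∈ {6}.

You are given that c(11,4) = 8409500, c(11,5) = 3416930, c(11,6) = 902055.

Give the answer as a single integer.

206070150

r12: T_12,5=11×3416930+8409500=45995730; T_12,6=11×902055+3416930=13339535
r13: T_13,6=12×13339535+45995730=206070150
Read c(13,6) = 206070150.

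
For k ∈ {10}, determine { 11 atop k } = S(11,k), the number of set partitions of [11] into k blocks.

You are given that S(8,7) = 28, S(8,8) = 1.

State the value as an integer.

55

@9  (9,8):1·8+28→36, (9,9):0·9+1→1
@10  (10,9):1·9+36→45, (10,10):0·10+1→1
@11  (11,10):1·10+45→55
Read S(11,10) = 55.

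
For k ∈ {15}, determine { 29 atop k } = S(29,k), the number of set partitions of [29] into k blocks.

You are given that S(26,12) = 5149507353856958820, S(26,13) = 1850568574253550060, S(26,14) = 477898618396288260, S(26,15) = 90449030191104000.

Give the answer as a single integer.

i=27: T(27,13)=5149507353856958820+13·1850568574253550060=29206898819153109600 | T(27,14)=1850568574253550060+14·477898618396288260=8541149231801585700 | T(27,15)=477898618396288260+15·90449030191104000=1834634071262848260
i=28: T(28,14)=29206898819153109600+14·8541149231801585700=148782988064375309400 | T(28,15)=8541149231801585700+15·1834634071262848260=36060660300744309600
i=29: T(29,15)=148782988064375309400+15·36060660300744309600=689692892575539953400
Read S(29,15) = 689692892575539953400.

689692892575539953400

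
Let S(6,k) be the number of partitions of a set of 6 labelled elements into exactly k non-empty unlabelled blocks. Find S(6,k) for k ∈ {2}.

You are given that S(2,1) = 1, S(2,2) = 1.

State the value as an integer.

31

r3: T_3,1=1×1+0=1; T_3,2=2×1+1=3
r4: T_4,1=1×1+0=1; T_4,2=2×3+1=7
r5: T_5,1=1×1+0=1; T_5,2=2×7+1=15
r6: T_6,2=2×15+1=31
Read S(6,2) = 31.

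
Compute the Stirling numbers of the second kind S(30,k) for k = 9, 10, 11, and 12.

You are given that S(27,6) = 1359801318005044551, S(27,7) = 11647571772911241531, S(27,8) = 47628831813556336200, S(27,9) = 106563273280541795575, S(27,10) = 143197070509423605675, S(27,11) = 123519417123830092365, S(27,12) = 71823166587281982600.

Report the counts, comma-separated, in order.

i=28: T(28,7)=1359801318005044551+7·11647571772911241531=82892803728383735268 | T(28,8)=11647571772911241531+8·47628831813556336200=392678226281361931131 | T(28,9)=47628831813556336200+9·106563273280541795575=1006698291338432496375 | T(28,10)=106563273280541795575+10·143197070509423605675=1538533978374777852325 | T(28,11)=143197070509423605675+11·123519417123830092365=1501910658871554621690 | T(28,12)=123519417123830092365+12·71823166587281982600=985397416171213883565
i=29: T(29,8)=82892803728383735268+8·392678226281361931131=3224318613979279184316 | T(29,9)=392678226281361931131+9·1006698291338432496375=9452962848327254398506 | T(29,10)=1006698291338432496375+10·1538533978374777852325=16392038075086211019625 | T(29,11)=1538533978374777852325+11·1501910658871554621690=18059551225961878690915 | T(29,12)=1501910658871554621690+12·985397416171213883565=13326679652926121224470
i=30: T(30,9)=3224318613979279184316+9·9452962848327254398506=88300984248924568770870 | T(30,10)=9452962848327254398506+10·16392038075086211019625=173373343599189364594756 | T(30,11)=16392038075086211019625+11·18059551225961878690915=215047101560666876619690 | T(30,12)=18059551225961878690915+12·13326679652926121224470=177979707061075333384555
Read S(30,9) = 88300984248924568770870, S(30,10) = 173373343599189364594756, S(30,11) = 215047101560666876619690, S(30,12) = 177979707061075333384555.

88300984248924568770870, 173373343599189364594756, 215047101560666876619690, 177979707061075333384555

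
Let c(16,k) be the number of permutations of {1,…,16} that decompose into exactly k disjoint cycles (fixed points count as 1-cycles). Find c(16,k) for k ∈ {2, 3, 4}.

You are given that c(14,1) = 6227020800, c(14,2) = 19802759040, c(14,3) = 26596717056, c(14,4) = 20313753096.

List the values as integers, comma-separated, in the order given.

4339163001600, 6165817614720, 5056995703824

i=15: T(15,1)=0+14·6227020800=87178291200 | T(15,2)=6227020800+14·19802759040=283465647360 | T(15,3)=19802759040+14·26596717056=392156797824 | T(15,4)=26596717056+14·20313753096=310989260400
i=16: T(16,2)=87178291200+15·283465647360=4339163001600 | T(16,3)=283465647360+15·392156797824=6165817614720 | T(16,4)=392156797824+15·310989260400=5056995703824
Read c(16,2) = 4339163001600, c(16,3) = 6165817614720, c(16,4) = 5056995703824.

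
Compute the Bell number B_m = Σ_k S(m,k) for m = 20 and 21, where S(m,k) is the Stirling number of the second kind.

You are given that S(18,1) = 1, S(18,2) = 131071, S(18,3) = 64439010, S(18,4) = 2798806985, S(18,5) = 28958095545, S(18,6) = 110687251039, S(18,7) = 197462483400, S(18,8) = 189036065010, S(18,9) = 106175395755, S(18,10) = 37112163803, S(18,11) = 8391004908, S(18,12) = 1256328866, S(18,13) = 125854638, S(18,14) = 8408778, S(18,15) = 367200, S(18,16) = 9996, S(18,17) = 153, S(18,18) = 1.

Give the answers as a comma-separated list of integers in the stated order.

r19: T_19,1=1×1+0=1; T_19,2=2×131071+1=262143; T_19,3=3×64439010+131071=193448101; T_19,4=4×2798806985+64439010=11259666950; T_19,5=5×28958095545+2798806985=147589284710; T_19,6=6×110687251039+28958095545=693081601779; T_19,7=7×197462483400+110687251039=1492924634839; T_19,8=8×189036065010+197462483400=1709751003480; T_19,9=9×106175395755+189036065010=1144614626805; T_19,10=10×37112163803+106175395755=477297033785; T_19,11=11×8391004908+37112163803=129413217791; T_19,12=12×1256328866+8391004908=23466951300; T_19,13=13×125854638+1256328866=2892439160; T_19,14=14×8408778+125854638=243577530; T_19,15=15×367200+8408778=13916778; T_19,16=16×9996+367200=527136; T_19,17=17×153+9996=12597; T_19,18=18×1+153=171; T_19,19=19×0+1=1
r20: T_20,1=1×1+0=1; T_20,2=2×262143+1=524287; T_20,3=3×193448101+262143=580606446; T_20,4=4×11259666950+193448101=45232115901; T_20,5=5×147589284710+11259666950=749206090500; T_20,6=6×693081601779+147589284710=4306078895384; T_20,7=7×1492924634839+693081601779=11143554045652; T_20,8=8×1709751003480+1492924634839=15170932662679; T_20,9=9×1144614626805+1709751003480=12011282644725; T_20,10=10×477297033785+1144614626805=5917584964655; T_20,11=11×129413217791+477297033785=1900842429486; T_20,12=12×23466951300+129413217791=411016633391; T_20,13=13×2892439160+23466951300=61068660380; T_20,14=14×243577530+2892439160=6302524580; T_20,15=15×13916778+243577530=452329200; T_20,16=16×527136+13916778=22350954; T_20,17=17×12597+527136=741285; T_20,18=18×171+12597=15675; T_20,19=19×1+171=190; T_20,20=20×0+1=1
r21: T_21,1=1×1+0=1; T_21,2=2×524287+1=1048575; T_21,3=3×580606446+524287=1742343625; T_21,4=4×45232115901+580606446=181509070050; T_21,5=5×749206090500+45232115901=3791262568401; T_21,6=6×4306078895384+749206090500=26585679462804; T_21,7=7×11143554045652+4306078895384=82310957214948; T_21,8=8×15170932662679+11143554045652=132511015347084; T_21,9=9×12011282644725+15170932662679=123272476465204; T_21,10=10×5917584964655+12011282644725=71187132291275; T_21,11=11×1900842429486+5917584964655=26826851689001; T_21,12=12×411016633391+1900842429486=6833042030178; T_21,13=13×61068660380+411016633391=1204909218331; T_21,14=14×6302524580+61068660380=149304004500; T_21,15=15×452329200+6302524580=13087462580; T_21,16=16×22350954+452329200=809944464; T_21,17=17×741285+22350954=34952799; T_21,18=18×15675+741285=1023435; T_21,19=19×190+15675=19285; T_21,20=20×1+190=210; T_21,21=21×0+1=1
B_20 = ΣS(20,k) = 1+524287+580606446+45232115901+749206090500+4306078895384+11143554045652+15170932662679+12011282644725+5917584964655+1900842429486+411016633391+61068660380+6302524580+452329200+22350954+741285+15675+190+1 = 51724158235372
B_21 = ΣS(21,k) = 1+1048575+1742343625+181509070050+3791262568401+26585679462804+82310957214948+132511015347084+123272476465204+71187132291275+26826851689001+6833042030178+1204909218331+149304004500+13087462580+809944464+34952799+1023435+19285+210+1 = 474869816156751

51724158235372, 474869816156751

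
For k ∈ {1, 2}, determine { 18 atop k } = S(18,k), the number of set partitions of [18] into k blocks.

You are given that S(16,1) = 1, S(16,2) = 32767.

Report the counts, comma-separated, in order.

i=17: T(17,1)=0+1·1=1 | T(17,2)=1+2·32767=65535
i=18: T(18,1)=0+1·1=1 | T(18,2)=1+2·65535=131071
Read S(18,1) = 1, S(18,2) = 131071.

1, 131071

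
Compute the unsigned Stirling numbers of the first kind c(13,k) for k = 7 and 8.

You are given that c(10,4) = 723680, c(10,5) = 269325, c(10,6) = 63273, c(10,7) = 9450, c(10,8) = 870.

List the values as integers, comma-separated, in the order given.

@11  (11,5):269325·10+723680→3416930, (11,6):63273·10+269325→902055, (11,7):9450·10+63273→157773, (11,8):870·10+9450→18150
@12  (12,6):902055·11+3416930→13339535, (12,7):157773·11+902055→2637558, (12,8):18150·11+157773→357423
@13  (13,7):2637558·12+13339535→44990231, (13,8):357423·12+2637558→6926634
Read c(13,7) = 44990231, c(13,8) = 6926634.

44990231, 6926634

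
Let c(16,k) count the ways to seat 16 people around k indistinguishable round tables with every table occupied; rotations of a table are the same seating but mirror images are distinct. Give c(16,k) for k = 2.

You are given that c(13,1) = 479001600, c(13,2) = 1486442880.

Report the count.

4339163001600

row 14: T[14][1]=13·479001600+0=6227020800  T[14][2]=13·1486442880+479001600=19802759040
row 15: T[15][1]=14·6227020800+0=87178291200  T[15][2]=14·19802759040+6227020800=283465647360
row 16: T[16][2]=15·283465647360+87178291200=4339163001600
Read c(16,2) = 4339163001600.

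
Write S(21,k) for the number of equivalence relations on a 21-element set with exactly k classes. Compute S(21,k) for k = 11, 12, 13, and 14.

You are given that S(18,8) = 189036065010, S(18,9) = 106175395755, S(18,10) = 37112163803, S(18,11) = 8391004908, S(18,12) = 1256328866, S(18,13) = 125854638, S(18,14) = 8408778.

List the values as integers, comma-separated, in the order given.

@19  (19,9):106175395755·9+189036065010→1144614626805, (19,10):37112163803·10+106175395755→477297033785, (19,11):8391004908·11+37112163803→129413217791, (19,12):1256328866·12+8391004908→23466951300, (19,13):125854638·13+1256328866→2892439160, (19,14):8408778·14+125854638→243577530
@20  (20,10):477297033785·10+1144614626805→5917584964655, (20,11):129413217791·11+477297033785→1900842429486, (20,12):23466951300·12+129413217791→411016633391, (20,13):2892439160·13+23466951300→61068660380, (20,14):243577530·14+2892439160→6302524580
@21  (21,11):1900842429486·11+5917584964655→26826851689001, (21,12):411016633391·12+1900842429486→6833042030178, (21,13):61068660380·13+411016633391→1204909218331, (21,14):6302524580·14+61068660380→149304004500
Read S(21,11) = 26826851689001, S(21,12) = 6833042030178, S(21,13) = 1204909218331, S(21,14) = 149304004500.

26826851689001, 6833042030178, 1204909218331, 149304004500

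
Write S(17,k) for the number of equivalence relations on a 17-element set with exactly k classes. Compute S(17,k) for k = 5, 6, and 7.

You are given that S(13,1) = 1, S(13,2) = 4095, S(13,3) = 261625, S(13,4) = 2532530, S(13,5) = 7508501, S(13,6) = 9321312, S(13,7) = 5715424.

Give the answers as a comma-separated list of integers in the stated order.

@14  (14,2):4095·2+1→8191, (14,3):261625·3+4095→788970, (14,4):2532530·4+261625→10391745, (14,5):7508501·5+2532530→40075035, (14,6):9321312·6+7508501→63436373, (14,7):5715424·7+9321312→49329280
@15  (15,3):788970·3+8191→2375101, (15,4):10391745·4+788970→42355950, (15,5):40075035·5+10391745→210766920, (15,6):63436373·6+40075035→420693273, (15,7):49329280·7+63436373→408741333
@16  (16,4):42355950·4+2375101→171798901, (16,5):210766920·5+42355950→1096190550, (16,6):420693273·6+210766920→2734926558, (16,7):408741333·7+420693273→3281882604
@17  (17,5):1096190550·5+171798901→5652751651, (17,6):2734926558·6+1096190550→17505749898, (17,7):3281882604·7+2734926558→25708104786
Read S(17,5) = 5652751651, S(17,6) = 17505749898, S(17,7) = 25708104786.

5652751651, 17505749898, 25708104786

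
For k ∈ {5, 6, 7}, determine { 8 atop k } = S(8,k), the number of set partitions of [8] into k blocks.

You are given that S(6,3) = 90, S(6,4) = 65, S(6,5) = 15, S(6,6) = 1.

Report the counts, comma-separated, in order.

1050, 266, 28

@7  (7,4):65·4+90→350, (7,5):15·5+65→140, (7,6):1·6+15→21, (7,7):0·7+1→1
@8  (8,5):140·5+350→1050, (8,6):21·6+140→266, (8,7):1·7+21→28
Read S(8,5) = 1050, S(8,6) = 266, S(8,7) = 28.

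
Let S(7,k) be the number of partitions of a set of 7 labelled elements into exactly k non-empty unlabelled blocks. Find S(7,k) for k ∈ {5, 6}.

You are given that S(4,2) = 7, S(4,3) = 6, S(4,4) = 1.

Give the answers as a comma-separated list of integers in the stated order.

140, 21

i=5: T(5,3)=7+3·6=25 | T(5,4)=6+4·1=10 | T(5,5)=1+5·0=1
i=6: T(6,4)=25+4·10=65 | T(6,5)=10+5·1=15 | T(6,6)=1+6·0=1
i=7: T(7,5)=65+5·15=140 | T(7,6)=15+6·1=21
Read S(7,5) = 140, S(7,6) = 21.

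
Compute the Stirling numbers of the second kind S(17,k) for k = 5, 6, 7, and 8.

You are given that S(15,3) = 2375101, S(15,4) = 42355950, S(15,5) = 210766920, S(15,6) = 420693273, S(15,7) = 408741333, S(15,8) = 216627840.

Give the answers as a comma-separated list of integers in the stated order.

5652751651, 17505749898, 25708104786, 20415995028

r16: T_16,4=4×42355950+2375101=171798901; T_16,5=5×210766920+42355950=1096190550; T_16,6=6×420693273+210766920=2734926558; T_16,7=7×408741333+420693273=3281882604; T_16,8=8×216627840+408741333=2141764053
r17: T_17,5=5×1096190550+171798901=5652751651; T_17,6=6×2734926558+1096190550=17505749898; T_17,7=7×3281882604+2734926558=25708104786; T_17,8=8×2141764053+3281882604=20415995028
Read S(17,5) = 5652751651, S(17,6) = 17505749898, S(17,7) = 25708104786, S(17,8) = 20415995028.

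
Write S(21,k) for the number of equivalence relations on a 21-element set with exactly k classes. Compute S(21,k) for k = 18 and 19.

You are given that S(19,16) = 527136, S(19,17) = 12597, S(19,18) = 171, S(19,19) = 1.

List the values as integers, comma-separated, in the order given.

@20  (20,17):12597·17+527136→741285, (20,18):171·18+12597→15675, (20,19):1·19+171→190
@21  (21,18):15675·18+741285→1023435, (21,19):190·19+15675→19285
Read S(21,18) = 1023435, S(21,19) = 19285.

1023435, 19285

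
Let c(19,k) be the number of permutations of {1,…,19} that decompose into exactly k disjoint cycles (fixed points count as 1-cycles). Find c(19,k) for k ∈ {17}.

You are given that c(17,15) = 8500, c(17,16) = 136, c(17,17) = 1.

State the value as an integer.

13566

i=18: T(18,16)=8500+17·136=10812 | T(18,17)=136+17·1=153
i=19: T(19,17)=10812+18·153=13566
Read c(19,17) = 13566.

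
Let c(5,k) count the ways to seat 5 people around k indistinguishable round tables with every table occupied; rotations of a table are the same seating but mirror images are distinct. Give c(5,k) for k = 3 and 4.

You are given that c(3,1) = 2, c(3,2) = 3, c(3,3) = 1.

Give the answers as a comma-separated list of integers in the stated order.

35, 10

[4] T[4,2]:3*3+2=11 · T[4,3]:3*1+3=6 · T[4,4]:3*0+1=1
[5] T[5,3]:4*6+11=35 · T[5,4]:4*1+6=10
Read c(5,3) = 35, c(5,4) = 10.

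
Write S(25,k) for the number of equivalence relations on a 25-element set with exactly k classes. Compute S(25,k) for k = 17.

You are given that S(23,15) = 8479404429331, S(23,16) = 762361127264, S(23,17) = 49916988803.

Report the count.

i=24: T(24,16)=8479404429331+16·762361127264=20677182465555 | T(24,17)=762361127264+17·49916988803=1610949936915
i=25: T(25,17)=20677182465555+17·1610949936915=48063331393110
Read S(25,17) = 48063331393110.

48063331393110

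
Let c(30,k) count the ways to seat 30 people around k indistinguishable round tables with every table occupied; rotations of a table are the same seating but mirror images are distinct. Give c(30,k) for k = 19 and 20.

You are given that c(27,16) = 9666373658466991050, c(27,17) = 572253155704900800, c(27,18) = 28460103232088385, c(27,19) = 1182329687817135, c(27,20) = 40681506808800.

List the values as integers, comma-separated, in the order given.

i=28: T(28,17)=9666373658466991050+27·572253155704900800=25117208862499312650 | T(28,18)=572253155704900800+27·28460103232088385=1340675942971287195 | T(28,19)=28460103232088385+27·1182329687817135=60383004803151030 | T(28,20)=1182329687817135+27·40681506808800=2280730371654735
i=29: T(29,18)=25117208862499312650+28·1340675942971287195=62656135265695354110 | T(29,19)=1340675942971287195+28·60383004803151030=3031400077459516035 | T(29,20)=60383004803151030+28·2280730371654735=124243455209483610
i=30: T(30,19)=62656135265695354110+29·3031400077459516035=150566737512021319125 | T(30,20)=3031400077459516035+29·124243455209483610=6634460278534540725
Read c(30,19) = 150566737512021319125, c(30,20) = 6634460278534540725.

150566737512021319125, 6634460278534540725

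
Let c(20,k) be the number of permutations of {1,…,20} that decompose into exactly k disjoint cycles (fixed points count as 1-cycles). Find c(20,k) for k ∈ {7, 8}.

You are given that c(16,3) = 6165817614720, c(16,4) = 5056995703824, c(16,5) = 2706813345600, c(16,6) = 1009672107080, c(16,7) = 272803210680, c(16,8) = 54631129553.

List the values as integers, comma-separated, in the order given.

52260903362512720, 12953636989943896

r17: T_17,4=16×5056995703824+6165817614720=87077748875904; T_17,5=16×2706813345600+5056995703824=48366009233424; T_17,6=16×1009672107080+2706813345600=18861567058880; T_17,7=16×272803210680+1009672107080=5374523477960; T_17,8=16×54631129553+272803210680=1146901283528
r18: T_18,5=17×48366009233424+87077748875904=909299905844112; T_18,6=17×18861567058880+48366009233424=369012649234384; T_18,7=17×5374523477960+18861567058880=110228466184200; T_18,8=17×1146901283528+5374523477960=24871845297936
r19: T_19,6=18×369012649234384+909299905844112=7551527592063024; T_19,7=18×110228466184200+369012649234384=2353125040549984; T_19,8=18×24871845297936+110228466184200=557921681547048
r20: T_20,7=19×2353125040549984+7551527592063024=52260903362512720; T_20,8=19×557921681547048+2353125040549984=12953636989943896
Read c(20,7) = 52260903362512720, c(20,8) = 12953636989943896.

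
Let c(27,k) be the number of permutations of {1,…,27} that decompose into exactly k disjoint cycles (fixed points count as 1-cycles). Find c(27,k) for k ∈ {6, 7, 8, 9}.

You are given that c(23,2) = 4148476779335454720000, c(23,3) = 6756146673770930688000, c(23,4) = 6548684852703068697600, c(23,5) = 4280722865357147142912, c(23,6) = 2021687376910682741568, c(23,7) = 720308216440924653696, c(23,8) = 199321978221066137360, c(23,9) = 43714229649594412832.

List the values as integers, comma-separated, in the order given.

[24] T[24,3]:23*6756146673770930688000+4148476779335454720000=159539850276066860544000 · T[24,4]:23*6548684852703068697600+6756146673770930688000=157375898285941510732800 · T[24,5]:23*4280722865357147142912+6548684852703068697600=105005310755917452984576 · T[24,6]:23*2021687376910682741568+4280722865357147142912=50779532534302850198976 · T[24,7]:23*720308216440924653696+2021687376910682741568=18588776355051949776576 · T[24,8]:23*199321978221066137360+720308216440924653696=5304713715525445812976 · T[24,9]:23*43714229649594412832+199321978221066137360=1204749260161737632496
[25] T[25,4]:24*157375898285941510732800+159539850276066860544000=3936561409138663118131200 · T[25,5]:24*105005310755917452984576+157375898285941510732800=2677503356427960382362624 · T[25,6]:24*50779532534302850198976+105005310755917452984576=1323714091579185857760000 · T[25,7]:24*18588776355051949776576+50779532534302850198976=496910165055549644836800 · T[25,8]:24*5304713715525445812976+18588776355051949776576=145901905527662649288000 · T[25,9]:24*1204749260161737632496+5304713715525445812976=34218695959407148992880
[26] T[26,5]:25*2677503356427960382362624+3936561409138663118131200=70874145319837672677196800 · T[26,6]:25*1323714091579185857760000+2677503356427960382362624=35770355645907606826362624 · T[26,7]:25*496910165055549644836800+1323714091579185857760000=13746468217967926978680000 · T[26,8]:25*145901905527662649288000+496910165055549644836800=4144457803247115877036800 · T[26,9]:25*34218695959407148992880+145901905527662649288000=1001369304512841374110000
[27] T[27,6]:26*35770355645907606826362624+70874145319837672677196800=1000903392113435450162625024 · T[27,7]:26*13746468217967926978680000+35770355645907606826362624=393178529313073708272042624 · T[27,8]:26*4144457803247115877036800+13746468217967926978680000=121502371102392939781636800 · T[27,9]:26*1001369304512841374110000+4144457803247115877036800=30180059720580991603896800
Read c(27,6) = 1000903392113435450162625024, c(27,7) = 393178529313073708272042624, c(27,8) = 121502371102392939781636800, c(27,9) = 30180059720580991603896800.

1000903392113435450162625024, 393178529313073708272042624, 121502371102392939781636800, 30180059720580991603896800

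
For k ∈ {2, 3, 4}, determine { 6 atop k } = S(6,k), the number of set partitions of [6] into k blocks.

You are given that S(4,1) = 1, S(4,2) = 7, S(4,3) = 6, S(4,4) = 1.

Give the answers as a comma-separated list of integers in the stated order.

i=5: T(5,1)=0+1·1=1 | T(5,2)=1+2·7=15 | T(5,3)=7+3·6=25 | T(5,4)=6+4·1=10
i=6: T(6,2)=1+2·15=31 | T(6,3)=15+3·25=90 | T(6,4)=25+4·10=65
Read S(6,2) = 31, S(6,3) = 90, S(6,4) = 65.

31, 90, 65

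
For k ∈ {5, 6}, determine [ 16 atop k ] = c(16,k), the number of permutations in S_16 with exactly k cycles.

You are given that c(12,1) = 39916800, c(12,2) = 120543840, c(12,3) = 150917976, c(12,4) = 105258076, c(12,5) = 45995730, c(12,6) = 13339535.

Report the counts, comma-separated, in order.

2706813345600, 1009672107080

r13: T_13,2=12×120543840+39916800=1486442880; T_13,3=12×150917976+120543840=1931559552; T_13,4=12×105258076+150917976=1414014888; T_13,5=12×45995730+105258076=657206836; T_13,6=12×13339535+45995730=206070150
r14: T_14,3=13×1931559552+1486442880=26596717056; T_14,4=13×1414014888+1931559552=20313753096; T_14,5=13×657206836+1414014888=9957703756; T_14,6=13×206070150+657206836=3336118786
r15: T_15,4=14×20313753096+26596717056=310989260400; T_15,5=14×9957703756+20313753096=159721605680; T_15,6=14×3336118786+9957703756=56663366760
r16: T_16,5=15×159721605680+310989260400=2706813345600; T_16,6=15×56663366760+159721605680=1009672107080
Read c(16,5) = 2706813345600, c(16,6) = 1009672107080.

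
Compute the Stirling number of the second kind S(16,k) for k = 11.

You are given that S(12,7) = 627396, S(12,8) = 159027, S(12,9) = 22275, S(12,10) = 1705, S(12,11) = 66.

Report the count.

28936908

i=13: T(13,8)=627396+8·159027=1899612 | T(13,9)=159027+9·22275=359502 | T(13,10)=22275+10·1705=39325 | T(13,11)=1705+11·66=2431
i=14: T(14,9)=1899612+9·359502=5135130 | T(14,10)=359502+10·39325=752752 | T(14,11)=39325+11·2431=66066
i=15: T(15,10)=5135130+10·752752=12662650 | T(15,11)=752752+11·66066=1479478
i=16: T(16,11)=12662650+11·1479478=28936908
Read S(16,11) = 28936908.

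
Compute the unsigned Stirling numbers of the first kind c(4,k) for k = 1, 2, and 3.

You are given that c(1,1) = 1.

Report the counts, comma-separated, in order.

r2: T_2,1=1×1+0=1; T_2,2=1×0+1=1
r3: T_3,1=2×1+0=2; T_3,2=2×1+1=3; T_3,3=2×0+1=1
r4: T_4,1=3×2+0=6; T_4,2=3×3+2=11; T_4,3=3×1+3=6
Read c(4,1) = 6, c(4,2) = 11, c(4,3) = 6.

6, 11, 6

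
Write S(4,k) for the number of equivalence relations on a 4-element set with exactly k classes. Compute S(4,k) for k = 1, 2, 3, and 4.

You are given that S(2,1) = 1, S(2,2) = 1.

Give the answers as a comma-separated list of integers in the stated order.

1, 7, 6, 1

@3  (3,1):1·1+0→1, (3,2):1·2+1→3, (3,3):0·3+1→1
@4  (4,1):1·1+0→1, (4,2):3·2+1→7, (4,3):1·3+3→6, (4,4):0·4+1→1
Read S(4,1) = 1, S(4,2) = 7, S(4,3) = 6, S(4,4) = 1.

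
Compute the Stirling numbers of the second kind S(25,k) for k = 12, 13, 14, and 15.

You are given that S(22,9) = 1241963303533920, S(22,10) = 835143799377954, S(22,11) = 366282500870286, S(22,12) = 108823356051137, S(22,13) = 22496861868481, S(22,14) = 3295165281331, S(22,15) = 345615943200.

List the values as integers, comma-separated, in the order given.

362262620784874680, 114485073343744260, 25958110360896000, 4299394655347200

i=23: T(23,10)=1241963303533920+10·835143799377954=9593401297313460 | T(23,11)=835143799377954+11·366282500870286=4864251308951100 | T(23,12)=366282500870286+12·108823356051137=1672162773483930 | T(23,13)=108823356051137+13·22496861868481=401282560341390 | T(23,14)=22496861868481+14·3295165281331=68629175807115 | T(23,15)=3295165281331+15·345615943200=8479404429331
i=24: T(24,11)=9593401297313460+11·4864251308951100=63100165695775560 | T(24,12)=4864251308951100+12·1672162773483930=24930204590758260 | T(24,13)=1672162773483930+13·401282560341390=6888836057922000 | T(24,14)=401282560341390+14·68629175807115=1362091021641000 | T(24,15)=68629175807115+15·8479404429331=195820242247080
i=25: T(25,12)=63100165695775560+12·24930204590758260=362262620784874680 | T(25,13)=24930204590758260+13·6888836057922000=114485073343744260 | T(25,14)=6888836057922000+14·1362091021641000=25958110360896000 | T(25,15)=1362091021641000+15·195820242247080=4299394655347200
Read S(25,12) = 362262620784874680, S(25,13) = 114485073343744260, S(25,14) = 25958110360896000, S(25,15) = 4299394655347200.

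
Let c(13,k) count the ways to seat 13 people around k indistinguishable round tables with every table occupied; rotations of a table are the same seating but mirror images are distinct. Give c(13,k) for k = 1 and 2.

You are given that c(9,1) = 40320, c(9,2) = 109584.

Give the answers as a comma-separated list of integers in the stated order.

i=10: T(10,1)=0+9·40320=362880 | T(10,2)=40320+9·109584=1026576
i=11: T(11,1)=0+10·362880=3628800 | T(11,2)=362880+10·1026576=10628640
i=12: T(12,1)=0+11·3628800=39916800 | T(12,2)=3628800+11·10628640=120543840
i=13: T(13,1)=0+12·39916800=479001600 | T(13,2)=39916800+12·120543840=1486442880
Read c(13,1) = 479001600, c(13,2) = 1486442880.

479001600, 1486442880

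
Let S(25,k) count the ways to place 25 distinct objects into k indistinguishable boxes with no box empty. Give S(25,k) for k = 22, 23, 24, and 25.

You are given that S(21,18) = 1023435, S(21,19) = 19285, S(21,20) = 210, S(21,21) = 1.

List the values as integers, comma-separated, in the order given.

3200450, 40250, 300, 1

[22] T[22,19]:19*19285+1023435=1389850 · T[22,20]:20*210+19285=23485 · T[22,21]:21*1+210=231 · T[22,22]:22*0+1=1
[23] T[23,20]:20*23485+1389850=1859550 · T[23,21]:21*231+23485=28336 · T[23,22]:22*1+231=253 · T[23,23]:23*0+1=1
[24] T[24,21]:21*28336+1859550=2454606 · T[24,22]:22*253+28336=33902 · T[24,23]:23*1+253=276 · T[24,24]:24*0+1=1
[25] T[25,22]:22*33902+2454606=3200450 · T[25,23]:23*276+33902=40250 · T[25,24]:24*1+276=300 · T[25,25]:25*0+1=1
Read S(25,22) = 3200450, S(25,23) = 40250, S(25,24) = 300, S(25,25) = 1.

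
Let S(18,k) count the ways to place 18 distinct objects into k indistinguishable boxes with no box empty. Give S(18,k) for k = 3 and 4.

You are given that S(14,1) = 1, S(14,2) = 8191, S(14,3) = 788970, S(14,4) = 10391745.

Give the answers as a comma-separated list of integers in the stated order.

i=15: T(15,1)=0+1·1=1 | T(15,2)=1+2·8191=16383 | T(15,3)=8191+3·788970=2375101 | T(15,4)=788970+4·10391745=42355950
i=16: T(16,1)=0+1·1=1 | T(16,2)=1+2·16383=32767 | T(16,3)=16383+3·2375101=7141686 | T(16,4)=2375101+4·42355950=171798901
i=17: T(17,2)=1+2·32767=65535 | T(17,3)=32767+3·7141686=21457825 | T(17,4)=7141686+4·171798901=694337290
i=18: T(18,3)=65535+3·21457825=64439010 | T(18,4)=21457825+4·694337290=2798806985
Read S(18,3) = 64439010, S(18,4) = 2798806985.

64439010, 2798806985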